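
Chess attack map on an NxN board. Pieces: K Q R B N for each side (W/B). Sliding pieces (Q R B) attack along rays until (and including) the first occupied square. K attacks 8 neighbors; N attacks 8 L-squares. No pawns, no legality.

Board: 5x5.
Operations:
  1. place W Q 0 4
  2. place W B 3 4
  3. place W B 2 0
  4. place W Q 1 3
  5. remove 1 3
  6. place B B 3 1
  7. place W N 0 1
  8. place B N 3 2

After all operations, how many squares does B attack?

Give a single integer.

Answer: 9

Derivation:
Op 1: place WQ@(0,4)
Op 2: place WB@(3,4)
Op 3: place WB@(2,0)
Op 4: place WQ@(1,3)
Op 5: remove (1,3)
Op 6: place BB@(3,1)
Op 7: place WN@(0,1)
Op 8: place BN@(3,2)
Per-piece attacks for B:
  BB@(3,1): attacks (4,2) (4,0) (2,2) (1,3) (0,4) (2,0) [ray(-1,1) blocked at (0,4); ray(-1,-1) blocked at (2,0)]
  BN@(3,2): attacks (4,4) (2,4) (1,3) (4,0) (2,0) (1,1)
Union (9 distinct): (0,4) (1,1) (1,3) (2,0) (2,2) (2,4) (4,0) (4,2) (4,4)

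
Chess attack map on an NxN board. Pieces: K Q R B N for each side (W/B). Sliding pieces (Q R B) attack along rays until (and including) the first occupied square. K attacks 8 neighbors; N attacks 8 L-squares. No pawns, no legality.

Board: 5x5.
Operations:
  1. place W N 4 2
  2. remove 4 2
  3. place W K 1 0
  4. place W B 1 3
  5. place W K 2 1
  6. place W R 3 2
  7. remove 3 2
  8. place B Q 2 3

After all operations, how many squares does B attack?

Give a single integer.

Op 1: place WN@(4,2)
Op 2: remove (4,2)
Op 3: place WK@(1,0)
Op 4: place WB@(1,3)
Op 5: place WK@(2,1)
Op 6: place WR@(3,2)
Op 7: remove (3,2)
Op 8: place BQ@(2,3)
Per-piece attacks for B:
  BQ@(2,3): attacks (2,4) (2,2) (2,1) (3,3) (4,3) (1,3) (3,4) (3,2) (4,1) (1,4) (1,2) (0,1) [ray(0,-1) blocked at (2,1); ray(-1,0) blocked at (1,3)]
Union (12 distinct): (0,1) (1,2) (1,3) (1,4) (2,1) (2,2) (2,4) (3,2) (3,3) (3,4) (4,1) (4,3)

Answer: 12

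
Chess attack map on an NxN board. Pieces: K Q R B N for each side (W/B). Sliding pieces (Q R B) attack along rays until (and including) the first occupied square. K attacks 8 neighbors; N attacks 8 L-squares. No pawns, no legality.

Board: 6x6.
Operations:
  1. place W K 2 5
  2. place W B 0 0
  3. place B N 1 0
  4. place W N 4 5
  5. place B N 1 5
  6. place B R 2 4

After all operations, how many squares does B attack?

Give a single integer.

Answer: 13

Derivation:
Op 1: place WK@(2,5)
Op 2: place WB@(0,0)
Op 3: place BN@(1,0)
Op 4: place WN@(4,5)
Op 5: place BN@(1,5)
Op 6: place BR@(2,4)
Per-piece attacks for B:
  BN@(1,0): attacks (2,2) (3,1) (0,2)
  BN@(1,5): attacks (2,3) (3,4) (0,3)
  BR@(2,4): attacks (2,5) (2,3) (2,2) (2,1) (2,0) (3,4) (4,4) (5,4) (1,4) (0,4) [ray(0,1) blocked at (2,5)]
Union (13 distinct): (0,2) (0,3) (0,4) (1,4) (2,0) (2,1) (2,2) (2,3) (2,5) (3,1) (3,4) (4,4) (5,4)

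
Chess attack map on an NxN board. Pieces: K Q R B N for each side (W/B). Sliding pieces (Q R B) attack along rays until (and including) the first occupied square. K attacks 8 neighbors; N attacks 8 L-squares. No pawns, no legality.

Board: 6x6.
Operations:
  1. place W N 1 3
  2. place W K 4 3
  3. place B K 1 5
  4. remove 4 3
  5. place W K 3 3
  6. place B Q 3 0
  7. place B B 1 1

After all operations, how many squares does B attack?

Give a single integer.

Op 1: place WN@(1,3)
Op 2: place WK@(4,3)
Op 3: place BK@(1,5)
Op 4: remove (4,3)
Op 5: place WK@(3,3)
Op 6: place BQ@(3,0)
Op 7: place BB@(1,1)
Per-piece attacks for B:
  BB@(1,1): attacks (2,2) (3,3) (2,0) (0,2) (0,0) [ray(1,1) blocked at (3,3)]
  BK@(1,5): attacks (1,4) (2,5) (0,5) (2,4) (0,4)
  BQ@(3,0): attacks (3,1) (3,2) (3,3) (4,0) (5,0) (2,0) (1,0) (0,0) (4,1) (5,2) (2,1) (1,2) (0,3) [ray(0,1) blocked at (3,3)]
Union (20 distinct): (0,0) (0,2) (0,3) (0,4) (0,5) (1,0) (1,2) (1,4) (2,0) (2,1) (2,2) (2,4) (2,5) (3,1) (3,2) (3,3) (4,0) (4,1) (5,0) (5,2)

Answer: 20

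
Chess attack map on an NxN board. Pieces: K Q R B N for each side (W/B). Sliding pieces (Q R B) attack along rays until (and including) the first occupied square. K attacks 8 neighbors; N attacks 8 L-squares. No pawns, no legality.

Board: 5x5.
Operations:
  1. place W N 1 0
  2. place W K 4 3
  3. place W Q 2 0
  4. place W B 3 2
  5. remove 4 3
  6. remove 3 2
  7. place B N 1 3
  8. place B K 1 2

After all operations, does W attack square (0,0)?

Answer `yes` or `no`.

Op 1: place WN@(1,0)
Op 2: place WK@(4,3)
Op 3: place WQ@(2,0)
Op 4: place WB@(3,2)
Op 5: remove (4,3)
Op 6: remove (3,2)
Op 7: place BN@(1,3)
Op 8: place BK@(1,2)
Per-piece attacks for W:
  WN@(1,0): attacks (2,2) (3,1) (0,2)
  WQ@(2,0): attacks (2,1) (2,2) (2,3) (2,4) (3,0) (4,0) (1,0) (3,1) (4,2) (1,1) (0,2) [ray(-1,0) blocked at (1,0)]
W attacks (0,0): no

Answer: no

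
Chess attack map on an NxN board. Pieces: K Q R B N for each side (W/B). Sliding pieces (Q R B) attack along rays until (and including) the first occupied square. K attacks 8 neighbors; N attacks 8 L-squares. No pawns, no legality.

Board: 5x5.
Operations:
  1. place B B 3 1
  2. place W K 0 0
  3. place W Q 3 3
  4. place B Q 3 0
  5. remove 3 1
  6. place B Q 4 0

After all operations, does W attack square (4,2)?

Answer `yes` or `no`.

Answer: yes

Derivation:
Op 1: place BB@(3,1)
Op 2: place WK@(0,0)
Op 3: place WQ@(3,3)
Op 4: place BQ@(3,0)
Op 5: remove (3,1)
Op 6: place BQ@(4,0)
Per-piece attacks for W:
  WK@(0,0): attacks (0,1) (1,0) (1,1)
  WQ@(3,3): attacks (3,4) (3,2) (3,1) (3,0) (4,3) (2,3) (1,3) (0,3) (4,4) (4,2) (2,4) (2,2) (1,1) (0,0) [ray(0,-1) blocked at (3,0); ray(-1,-1) blocked at (0,0)]
W attacks (4,2): yes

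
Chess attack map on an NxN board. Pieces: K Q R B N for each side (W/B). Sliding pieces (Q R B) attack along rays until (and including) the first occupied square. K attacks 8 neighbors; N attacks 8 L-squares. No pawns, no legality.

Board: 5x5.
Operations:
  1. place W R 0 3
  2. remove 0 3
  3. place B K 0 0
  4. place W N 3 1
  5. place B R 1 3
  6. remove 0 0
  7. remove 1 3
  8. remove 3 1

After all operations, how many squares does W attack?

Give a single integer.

Answer: 0

Derivation:
Op 1: place WR@(0,3)
Op 2: remove (0,3)
Op 3: place BK@(0,0)
Op 4: place WN@(3,1)
Op 5: place BR@(1,3)
Op 6: remove (0,0)
Op 7: remove (1,3)
Op 8: remove (3,1)
Per-piece attacks for W:
Union (0 distinct): (none)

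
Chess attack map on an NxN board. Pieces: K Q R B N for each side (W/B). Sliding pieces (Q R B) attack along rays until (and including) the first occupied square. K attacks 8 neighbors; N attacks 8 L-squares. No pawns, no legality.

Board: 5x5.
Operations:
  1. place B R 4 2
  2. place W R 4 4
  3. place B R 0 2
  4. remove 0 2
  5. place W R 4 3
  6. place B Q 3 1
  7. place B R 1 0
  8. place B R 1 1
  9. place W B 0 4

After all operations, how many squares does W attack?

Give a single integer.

Op 1: place BR@(4,2)
Op 2: place WR@(4,4)
Op 3: place BR@(0,2)
Op 4: remove (0,2)
Op 5: place WR@(4,3)
Op 6: place BQ@(3,1)
Op 7: place BR@(1,0)
Op 8: place BR@(1,1)
Op 9: place WB@(0,4)
Per-piece attacks for W:
  WB@(0,4): attacks (1,3) (2,2) (3,1) [ray(1,-1) blocked at (3,1)]
  WR@(4,3): attacks (4,4) (4,2) (3,3) (2,3) (1,3) (0,3) [ray(0,1) blocked at (4,4); ray(0,-1) blocked at (4,2)]
  WR@(4,4): attacks (4,3) (3,4) (2,4) (1,4) (0,4) [ray(0,-1) blocked at (4,3); ray(-1,0) blocked at (0,4)]
Union (13 distinct): (0,3) (0,4) (1,3) (1,4) (2,2) (2,3) (2,4) (3,1) (3,3) (3,4) (4,2) (4,3) (4,4)

Answer: 13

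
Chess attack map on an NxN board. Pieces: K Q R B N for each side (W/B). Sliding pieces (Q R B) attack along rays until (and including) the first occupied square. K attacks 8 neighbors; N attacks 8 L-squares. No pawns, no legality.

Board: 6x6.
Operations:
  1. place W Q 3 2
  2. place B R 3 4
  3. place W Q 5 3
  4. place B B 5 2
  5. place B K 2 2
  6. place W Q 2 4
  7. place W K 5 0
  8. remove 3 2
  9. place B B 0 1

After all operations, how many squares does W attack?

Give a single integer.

Op 1: place WQ@(3,2)
Op 2: place BR@(3,4)
Op 3: place WQ@(5,3)
Op 4: place BB@(5,2)
Op 5: place BK@(2,2)
Op 6: place WQ@(2,4)
Op 7: place WK@(5,0)
Op 8: remove (3,2)
Op 9: place BB@(0,1)
Per-piece attacks for W:
  WQ@(2,4): attacks (2,5) (2,3) (2,2) (3,4) (1,4) (0,4) (3,5) (3,3) (4,2) (5,1) (1,5) (1,3) (0,2) [ray(0,-1) blocked at (2,2); ray(1,0) blocked at (3,4)]
  WK@(5,0): attacks (5,1) (4,0) (4,1)
  WQ@(5,3): attacks (5,4) (5,5) (5,2) (4,3) (3,3) (2,3) (1,3) (0,3) (4,4) (3,5) (4,2) (3,1) (2,0) [ray(0,-1) blocked at (5,2)]
Union (23 distinct): (0,2) (0,3) (0,4) (1,3) (1,4) (1,5) (2,0) (2,2) (2,3) (2,5) (3,1) (3,3) (3,4) (3,5) (4,0) (4,1) (4,2) (4,3) (4,4) (5,1) (5,2) (5,4) (5,5)

Answer: 23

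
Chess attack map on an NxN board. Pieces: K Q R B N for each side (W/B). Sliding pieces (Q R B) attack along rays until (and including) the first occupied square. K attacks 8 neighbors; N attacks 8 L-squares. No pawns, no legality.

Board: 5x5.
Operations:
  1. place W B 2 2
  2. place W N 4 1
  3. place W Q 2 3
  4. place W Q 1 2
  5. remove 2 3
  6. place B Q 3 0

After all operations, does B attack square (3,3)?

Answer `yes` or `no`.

Op 1: place WB@(2,2)
Op 2: place WN@(4,1)
Op 3: place WQ@(2,3)
Op 4: place WQ@(1,2)
Op 5: remove (2,3)
Op 6: place BQ@(3,0)
Per-piece attacks for B:
  BQ@(3,0): attacks (3,1) (3,2) (3,3) (3,4) (4,0) (2,0) (1,0) (0,0) (4,1) (2,1) (1,2) [ray(1,1) blocked at (4,1); ray(-1,1) blocked at (1,2)]
B attacks (3,3): yes

Answer: yes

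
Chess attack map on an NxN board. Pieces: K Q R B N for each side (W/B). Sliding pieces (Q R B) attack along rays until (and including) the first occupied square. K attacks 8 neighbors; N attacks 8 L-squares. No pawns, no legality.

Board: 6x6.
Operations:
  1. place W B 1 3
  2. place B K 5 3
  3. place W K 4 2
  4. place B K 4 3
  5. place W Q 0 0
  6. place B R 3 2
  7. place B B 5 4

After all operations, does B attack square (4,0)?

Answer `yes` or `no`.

Op 1: place WB@(1,3)
Op 2: place BK@(5,3)
Op 3: place WK@(4,2)
Op 4: place BK@(4,3)
Op 5: place WQ@(0,0)
Op 6: place BR@(3,2)
Op 7: place BB@(5,4)
Per-piece attacks for B:
  BR@(3,2): attacks (3,3) (3,4) (3,5) (3,1) (3,0) (4,2) (2,2) (1,2) (0,2) [ray(1,0) blocked at (4,2)]
  BK@(4,3): attacks (4,4) (4,2) (5,3) (3,3) (5,4) (5,2) (3,4) (3,2)
  BK@(5,3): attacks (5,4) (5,2) (4,3) (4,4) (4,2)
  BB@(5,4): attacks (4,5) (4,3) [ray(-1,-1) blocked at (4,3)]
B attacks (4,0): no

Answer: no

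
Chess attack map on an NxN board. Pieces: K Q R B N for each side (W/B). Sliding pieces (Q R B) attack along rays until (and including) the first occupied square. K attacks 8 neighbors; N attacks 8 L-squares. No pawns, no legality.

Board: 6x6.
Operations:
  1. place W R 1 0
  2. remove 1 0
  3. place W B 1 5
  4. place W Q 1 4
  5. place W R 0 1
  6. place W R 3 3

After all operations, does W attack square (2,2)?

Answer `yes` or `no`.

Op 1: place WR@(1,0)
Op 2: remove (1,0)
Op 3: place WB@(1,5)
Op 4: place WQ@(1,4)
Op 5: place WR@(0,1)
Op 6: place WR@(3,3)
Per-piece attacks for W:
  WR@(0,1): attacks (0,2) (0,3) (0,4) (0,5) (0,0) (1,1) (2,1) (3,1) (4,1) (5,1)
  WQ@(1,4): attacks (1,5) (1,3) (1,2) (1,1) (1,0) (2,4) (3,4) (4,4) (5,4) (0,4) (2,5) (2,3) (3,2) (4,1) (5,0) (0,5) (0,3) [ray(0,1) blocked at (1,5)]
  WB@(1,5): attacks (2,4) (3,3) (0,4) [ray(1,-1) blocked at (3,3)]
  WR@(3,3): attacks (3,4) (3,5) (3,2) (3,1) (3,0) (4,3) (5,3) (2,3) (1,3) (0,3)
W attacks (2,2): no

Answer: no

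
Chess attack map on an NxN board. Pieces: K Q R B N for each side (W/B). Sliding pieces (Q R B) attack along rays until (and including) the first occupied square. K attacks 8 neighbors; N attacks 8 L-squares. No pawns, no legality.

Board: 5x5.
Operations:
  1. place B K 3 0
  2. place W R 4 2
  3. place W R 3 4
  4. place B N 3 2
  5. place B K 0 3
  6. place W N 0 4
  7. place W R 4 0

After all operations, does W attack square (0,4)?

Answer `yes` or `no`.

Op 1: place BK@(3,0)
Op 2: place WR@(4,2)
Op 3: place WR@(3,4)
Op 4: place BN@(3,2)
Op 5: place BK@(0,3)
Op 6: place WN@(0,4)
Op 7: place WR@(4,0)
Per-piece attacks for W:
  WN@(0,4): attacks (1,2) (2,3)
  WR@(3,4): attacks (3,3) (3,2) (4,4) (2,4) (1,4) (0,4) [ray(0,-1) blocked at (3,2); ray(-1,0) blocked at (0,4)]
  WR@(4,0): attacks (4,1) (4,2) (3,0) [ray(0,1) blocked at (4,2); ray(-1,0) blocked at (3,0)]
  WR@(4,2): attacks (4,3) (4,4) (4,1) (4,0) (3,2) [ray(0,-1) blocked at (4,0); ray(-1,0) blocked at (3,2)]
W attacks (0,4): yes

Answer: yes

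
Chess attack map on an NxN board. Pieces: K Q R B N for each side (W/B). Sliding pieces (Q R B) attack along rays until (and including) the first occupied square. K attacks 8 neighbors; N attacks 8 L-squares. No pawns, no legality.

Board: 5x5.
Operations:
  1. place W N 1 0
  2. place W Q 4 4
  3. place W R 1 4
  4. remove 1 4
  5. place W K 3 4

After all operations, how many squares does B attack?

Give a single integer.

Op 1: place WN@(1,0)
Op 2: place WQ@(4,4)
Op 3: place WR@(1,4)
Op 4: remove (1,4)
Op 5: place WK@(3,4)
Per-piece attacks for B:
Union (0 distinct): (none)

Answer: 0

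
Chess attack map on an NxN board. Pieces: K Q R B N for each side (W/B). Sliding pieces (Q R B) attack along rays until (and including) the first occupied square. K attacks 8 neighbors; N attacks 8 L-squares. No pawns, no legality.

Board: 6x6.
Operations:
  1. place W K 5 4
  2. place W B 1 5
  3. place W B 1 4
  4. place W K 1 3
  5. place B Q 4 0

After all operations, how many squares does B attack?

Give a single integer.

Answer: 14

Derivation:
Op 1: place WK@(5,4)
Op 2: place WB@(1,5)
Op 3: place WB@(1,4)
Op 4: place WK@(1,3)
Op 5: place BQ@(4,0)
Per-piece attacks for B:
  BQ@(4,0): attacks (4,1) (4,2) (4,3) (4,4) (4,5) (5,0) (3,0) (2,0) (1,0) (0,0) (5,1) (3,1) (2,2) (1,3) [ray(-1,1) blocked at (1,3)]
Union (14 distinct): (0,0) (1,0) (1,3) (2,0) (2,2) (3,0) (3,1) (4,1) (4,2) (4,3) (4,4) (4,5) (5,0) (5,1)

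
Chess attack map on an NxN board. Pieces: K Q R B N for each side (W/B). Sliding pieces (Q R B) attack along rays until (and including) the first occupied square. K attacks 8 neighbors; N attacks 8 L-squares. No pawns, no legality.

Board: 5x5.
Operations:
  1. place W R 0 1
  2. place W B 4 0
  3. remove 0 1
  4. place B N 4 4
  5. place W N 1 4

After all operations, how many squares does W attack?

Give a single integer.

Answer: 6

Derivation:
Op 1: place WR@(0,1)
Op 2: place WB@(4,0)
Op 3: remove (0,1)
Op 4: place BN@(4,4)
Op 5: place WN@(1,4)
Per-piece attacks for W:
  WN@(1,4): attacks (2,2) (3,3) (0,2)
  WB@(4,0): attacks (3,1) (2,2) (1,3) (0,4)
Union (6 distinct): (0,2) (0,4) (1,3) (2,2) (3,1) (3,3)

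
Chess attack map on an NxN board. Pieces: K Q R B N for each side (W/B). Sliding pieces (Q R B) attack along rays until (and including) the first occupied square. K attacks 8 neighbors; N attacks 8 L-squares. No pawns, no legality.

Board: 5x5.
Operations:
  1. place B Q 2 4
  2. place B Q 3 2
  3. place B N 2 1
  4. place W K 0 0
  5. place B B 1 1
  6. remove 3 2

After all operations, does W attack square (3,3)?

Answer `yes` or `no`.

Op 1: place BQ@(2,4)
Op 2: place BQ@(3,2)
Op 3: place BN@(2,1)
Op 4: place WK@(0,0)
Op 5: place BB@(1,1)
Op 6: remove (3,2)
Per-piece attacks for W:
  WK@(0,0): attacks (0,1) (1,0) (1,1)
W attacks (3,3): no

Answer: no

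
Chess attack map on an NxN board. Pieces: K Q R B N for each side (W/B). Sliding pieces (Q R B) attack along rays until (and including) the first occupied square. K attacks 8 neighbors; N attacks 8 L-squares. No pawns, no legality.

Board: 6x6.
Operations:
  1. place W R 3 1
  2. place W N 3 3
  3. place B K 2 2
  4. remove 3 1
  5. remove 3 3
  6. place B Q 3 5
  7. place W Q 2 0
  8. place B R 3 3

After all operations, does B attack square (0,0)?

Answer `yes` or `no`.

Answer: no

Derivation:
Op 1: place WR@(3,1)
Op 2: place WN@(3,3)
Op 3: place BK@(2,2)
Op 4: remove (3,1)
Op 5: remove (3,3)
Op 6: place BQ@(3,5)
Op 7: place WQ@(2,0)
Op 8: place BR@(3,3)
Per-piece attacks for B:
  BK@(2,2): attacks (2,3) (2,1) (3,2) (1,2) (3,3) (3,1) (1,3) (1,1)
  BR@(3,3): attacks (3,4) (3,5) (3,2) (3,1) (3,0) (4,3) (5,3) (2,3) (1,3) (0,3) [ray(0,1) blocked at (3,5)]
  BQ@(3,5): attacks (3,4) (3,3) (4,5) (5,5) (2,5) (1,5) (0,5) (4,4) (5,3) (2,4) (1,3) (0,2) [ray(0,-1) blocked at (3,3)]
B attacks (0,0): no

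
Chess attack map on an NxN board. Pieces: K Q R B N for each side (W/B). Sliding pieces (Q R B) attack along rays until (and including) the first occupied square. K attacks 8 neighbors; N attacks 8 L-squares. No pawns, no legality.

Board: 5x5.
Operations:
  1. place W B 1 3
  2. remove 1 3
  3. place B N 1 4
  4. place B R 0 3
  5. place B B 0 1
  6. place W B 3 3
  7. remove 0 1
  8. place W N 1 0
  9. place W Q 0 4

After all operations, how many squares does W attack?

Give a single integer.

Answer: 12

Derivation:
Op 1: place WB@(1,3)
Op 2: remove (1,3)
Op 3: place BN@(1,4)
Op 4: place BR@(0,3)
Op 5: place BB@(0,1)
Op 6: place WB@(3,3)
Op 7: remove (0,1)
Op 8: place WN@(1,0)
Op 9: place WQ@(0,4)
Per-piece attacks for W:
  WQ@(0,4): attacks (0,3) (1,4) (1,3) (2,2) (3,1) (4,0) [ray(0,-1) blocked at (0,3); ray(1,0) blocked at (1,4)]
  WN@(1,0): attacks (2,2) (3,1) (0,2)
  WB@(3,3): attacks (4,4) (4,2) (2,4) (2,2) (1,1) (0,0)
Union (12 distinct): (0,0) (0,2) (0,3) (1,1) (1,3) (1,4) (2,2) (2,4) (3,1) (4,0) (4,2) (4,4)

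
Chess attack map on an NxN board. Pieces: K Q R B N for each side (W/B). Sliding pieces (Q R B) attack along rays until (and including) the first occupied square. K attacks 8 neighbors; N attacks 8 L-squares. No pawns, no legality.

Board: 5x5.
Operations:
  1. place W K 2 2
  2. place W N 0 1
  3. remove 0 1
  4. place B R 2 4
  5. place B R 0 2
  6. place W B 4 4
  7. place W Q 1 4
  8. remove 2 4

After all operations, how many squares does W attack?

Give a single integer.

Answer: 16

Derivation:
Op 1: place WK@(2,2)
Op 2: place WN@(0,1)
Op 3: remove (0,1)
Op 4: place BR@(2,4)
Op 5: place BR@(0,2)
Op 6: place WB@(4,4)
Op 7: place WQ@(1,4)
Op 8: remove (2,4)
Per-piece attacks for W:
  WQ@(1,4): attacks (1,3) (1,2) (1,1) (1,0) (2,4) (3,4) (4,4) (0,4) (2,3) (3,2) (4,1) (0,3) [ray(1,0) blocked at (4,4)]
  WK@(2,2): attacks (2,3) (2,1) (3,2) (1,2) (3,3) (3,1) (1,3) (1,1)
  WB@(4,4): attacks (3,3) (2,2) [ray(-1,-1) blocked at (2,2)]
Union (16 distinct): (0,3) (0,4) (1,0) (1,1) (1,2) (1,3) (2,1) (2,2) (2,3) (2,4) (3,1) (3,2) (3,3) (3,4) (4,1) (4,4)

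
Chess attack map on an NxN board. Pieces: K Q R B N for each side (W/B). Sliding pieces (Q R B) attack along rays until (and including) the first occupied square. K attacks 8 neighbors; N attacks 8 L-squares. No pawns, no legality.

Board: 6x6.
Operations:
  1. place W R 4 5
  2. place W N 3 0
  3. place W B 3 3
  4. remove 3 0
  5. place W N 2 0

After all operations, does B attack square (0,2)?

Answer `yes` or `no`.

Answer: no

Derivation:
Op 1: place WR@(4,5)
Op 2: place WN@(3,0)
Op 3: place WB@(3,3)
Op 4: remove (3,0)
Op 5: place WN@(2,0)
Per-piece attacks for B:
B attacks (0,2): no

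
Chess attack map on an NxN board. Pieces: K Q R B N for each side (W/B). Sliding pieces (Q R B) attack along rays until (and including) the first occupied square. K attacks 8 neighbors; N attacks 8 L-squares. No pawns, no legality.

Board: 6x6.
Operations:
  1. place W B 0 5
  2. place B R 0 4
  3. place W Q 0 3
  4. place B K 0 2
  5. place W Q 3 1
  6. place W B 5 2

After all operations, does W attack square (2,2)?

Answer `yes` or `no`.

Answer: yes

Derivation:
Op 1: place WB@(0,5)
Op 2: place BR@(0,4)
Op 3: place WQ@(0,3)
Op 4: place BK@(0,2)
Op 5: place WQ@(3,1)
Op 6: place WB@(5,2)
Per-piece attacks for W:
  WQ@(0,3): attacks (0,4) (0,2) (1,3) (2,3) (3,3) (4,3) (5,3) (1,4) (2,5) (1,2) (2,1) (3,0) [ray(0,1) blocked at (0,4); ray(0,-1) blocked at (0,2)]
  WB@(0,5): attacks (1,4) (2,3) (3,2) (4,1) (5,0)
  WQ@(3,1): attacks (3,2) (3,3) (3,4) (3,5) (3,0) (4,1) (5,1) (2,1) (1,1) (0,1) (4,2) (5,3) (4,0) (2,2) (1,3) (0,4) (2,0) [ray(-1,1) blocked at (0,4)]
  WB@(5,2): attacks (4,3) (3,4) (2,5) (4,1) (3,0)
W attacks (2,2): yes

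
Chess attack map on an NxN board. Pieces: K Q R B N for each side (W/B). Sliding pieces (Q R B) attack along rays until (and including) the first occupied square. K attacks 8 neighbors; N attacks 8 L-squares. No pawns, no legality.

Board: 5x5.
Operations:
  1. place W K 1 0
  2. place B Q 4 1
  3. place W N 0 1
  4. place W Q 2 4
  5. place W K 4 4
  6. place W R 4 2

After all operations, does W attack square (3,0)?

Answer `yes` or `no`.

Op 1: place WK@(1,0)
Op 2: place BQ@(4,1)
Op 3: place WN@(0,1)
Op 4: place WQ@(2,4)
Op 5: place WK@(4,4)
Op 6: place WR@(4,2)
Per-piece attacks for W:
  WN@(0,1): attacks (1,3) (2,2) (2,0)
  WK@(1,0): attacks (1,1) (2,0) (0,0) (2,1) (0,1)
  WQ@(2,4): attacks (2,3) (2,2) (2,1) (2,0) (3,4) (4,4) (1,4) (0,4) (3,3) (4,2) (1,3) (0,2) [ray(1,0) blocked at (4,4); ray(1,-1) blocked at (4,2)]
  WR@(4,2): attacks (4,3) (4,4) (4,1) (3,2) (2,2) (1,2) (0,2) [ray(0,1) blocked at (4,4); ray(0,-1) blocked at (4,1)]
  WK@(4,4): attacks (4,3) (3,4) (3,3)
W attacks (3,0): no

Answer: no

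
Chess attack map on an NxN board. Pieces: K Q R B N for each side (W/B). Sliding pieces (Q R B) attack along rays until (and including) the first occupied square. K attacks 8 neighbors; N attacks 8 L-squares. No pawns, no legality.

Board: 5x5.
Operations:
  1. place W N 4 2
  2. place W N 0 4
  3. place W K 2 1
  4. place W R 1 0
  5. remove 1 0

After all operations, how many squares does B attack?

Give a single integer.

Op 1: place WN@(4,2)
Op 2: place WN@(0,4)
Op 3: place WK@(2,1)
Op 4: place WR@(1,0)
Op 5: remove (1,0)
Per-piece attacks for B:
Union (0 distinct): (none)

Answer: 0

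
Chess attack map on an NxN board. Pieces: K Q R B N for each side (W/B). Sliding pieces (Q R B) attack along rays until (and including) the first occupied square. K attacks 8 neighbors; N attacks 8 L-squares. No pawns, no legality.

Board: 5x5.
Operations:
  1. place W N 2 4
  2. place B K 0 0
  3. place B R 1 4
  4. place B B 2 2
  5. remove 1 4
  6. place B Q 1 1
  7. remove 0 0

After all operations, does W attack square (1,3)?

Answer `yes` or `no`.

Answer: no

Derivation:
Op 1: place WN@(2,4)
Op 2: place BK@(0,0)
Op 3: place BR@(1,4)
Op 4: place BB@(2,2)
Op 5: remove (1,4)
Op 6: place BQ@(1,1)
Op 7: remove (0,0)
Per-piece attacks for W:
  WN@(2,4): attacks (3,2) (4,3) (1,2) (0,3)
W attacks (1,3): no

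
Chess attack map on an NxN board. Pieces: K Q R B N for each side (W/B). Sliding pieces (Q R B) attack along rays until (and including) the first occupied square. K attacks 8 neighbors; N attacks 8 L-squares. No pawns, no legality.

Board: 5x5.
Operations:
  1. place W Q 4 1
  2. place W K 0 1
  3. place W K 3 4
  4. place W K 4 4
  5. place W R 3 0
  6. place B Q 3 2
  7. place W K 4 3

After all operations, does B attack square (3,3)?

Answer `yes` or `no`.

Op 1: place WQ@(4,1)
Op 2: place WK@(0,1)
Op 3: place WK@(3,4)
Op 4: place WK@(4,4)
Op 5: place WR@(3,0)
Op 6: place BQ@(3,2)
Op 7: place WK@(4,3)
Per-piece attacks for B:
  BQ@(3,2): attacks (3,3) (3,4) (3,1) (3,0) (4,2) (2,2) (1,2) (0,2) (4,3) (4,1) (2,3) (1,4) (2,1) (1,0) [ray(0,1) blocked at (3,4); ray(0,-1) blocked at (3,0); ray(1,1) blocked at (4,3); ray(1,-1) blocked at (4,1)]
B attacks (3,3): yes

Answer: yes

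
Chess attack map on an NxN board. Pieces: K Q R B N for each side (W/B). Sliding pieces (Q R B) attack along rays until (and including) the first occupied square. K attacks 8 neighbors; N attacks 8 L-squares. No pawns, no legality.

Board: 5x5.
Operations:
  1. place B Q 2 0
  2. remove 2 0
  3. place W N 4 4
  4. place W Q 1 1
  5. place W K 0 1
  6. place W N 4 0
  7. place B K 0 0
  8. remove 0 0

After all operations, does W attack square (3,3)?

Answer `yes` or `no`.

Op 1: place BQ@(2,0)
Op 2: remove (2,0)
Op 3: place WN@(4,4)
Op 4: place WQ@(1,1)
Op 5: place WK@(0,1)
Op 6: place WN@(4,0)
Op 7: place BK@(0,0)
Op 8: remove (0,0)
Per-piece attacks for W:
  WK@(0,1): attacks (0,2) (0,0) (1,1) (1,2) (1,0)
  WQ@(1,1): attacks (1,2) (1,3) (1,4) (1,0) (2,1) (3,1) (4,1) (0,1) (2,2) (3,3) (4,4) (2,0) (0,2) (0,0) [ray(-1,0) blocked at (0,1); ray(1,1) blocked at (4,4)]
  WN@(4,0): attacks (3,2) (2,1)
  WN@(4,4): attacks (3,2) (2,3)
W attacks (3,3): yes

Answer: yes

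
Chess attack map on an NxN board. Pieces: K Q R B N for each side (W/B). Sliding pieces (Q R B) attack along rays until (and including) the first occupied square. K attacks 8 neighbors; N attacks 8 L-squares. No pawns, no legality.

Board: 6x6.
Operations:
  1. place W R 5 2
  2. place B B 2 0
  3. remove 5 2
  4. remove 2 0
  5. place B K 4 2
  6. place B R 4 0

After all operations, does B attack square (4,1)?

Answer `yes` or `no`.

Answer: yes

Derivation:
Op 1: place WR@(5,2)
Op 2: place BB@(2,0)
Op 3: remove (5,2)
Op 4: remove (2,0)
Op 5: place BK@(4,2)
Op 6: place BR@(4,0)
Per-piece attacks for B:
  BR@(4,0): attacks (4,1) (4,2) (5,0) (3,0) (2,0) (1,0) (0,0) [ray(0,1) blocked at (4,2)]
  BK@(4,2): attacks (4,3) (4,1) (5,2) (3,2) (5,3) (5,1) (3,3) (3,1)
B attacks (4,1): yes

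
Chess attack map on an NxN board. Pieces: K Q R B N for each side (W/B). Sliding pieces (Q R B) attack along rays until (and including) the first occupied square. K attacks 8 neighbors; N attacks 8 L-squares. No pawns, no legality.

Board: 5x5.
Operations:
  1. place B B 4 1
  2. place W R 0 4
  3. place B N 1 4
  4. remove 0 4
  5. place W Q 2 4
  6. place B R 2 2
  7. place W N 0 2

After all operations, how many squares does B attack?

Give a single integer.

Op 1: place BB@(4,1)
Op 2: place WR@(0,4)
Op 3: place BN@(1,4)
Op 4: remove (0,4)
Op 5: place WQ@(2,4)
Op 6: place BR@(2,2)
Op 7: place WN@(0,2)
Per-piece attacks for B:
  BN@(1,4): attacks (2,2) (3,3) (0,2)
  BR@(2,2): attacks (2,3) (2,4) (2,1) (2,0) (3,2) (4,2) (1,2) (0,2) [ray(0,1) blocked at (2,4); ray(-1,0) blocked at (0,2)]
  BB@(4,1): attacks (3,2) (2,3) (1,4) (3,0) [ray(-1,1) blocked at (1,4)]
Union (12 distinct): (0,2) (1,2) (1,4) (2,0) (2,1) (2,2) (2,3) (2,4) (3,0) (3,2) (3,3) (4,2)

Answer: 12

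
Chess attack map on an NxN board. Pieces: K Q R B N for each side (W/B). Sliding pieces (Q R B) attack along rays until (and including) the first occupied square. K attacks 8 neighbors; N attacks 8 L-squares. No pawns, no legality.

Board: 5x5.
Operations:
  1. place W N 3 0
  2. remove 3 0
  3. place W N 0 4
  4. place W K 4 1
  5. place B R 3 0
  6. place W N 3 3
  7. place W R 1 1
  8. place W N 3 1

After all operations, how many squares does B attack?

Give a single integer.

Op 1: place WN@(3,0)
Op 2: remove (3,0)
Op 3: place WN@(0,4)
Op 4: place WK@(4,1)
Op 5: place BR@(3,0)
Op 6: place WN@(3,3)
Op 7: place WR@(1,1)
Op 8: place WN@(3,1)
Per-piece attacks for B:
  BR@(3,0): attacks (3,1) (4,0) (2,0) (1,0) (0,0) [ray(0,1) blocked at (3,1)]
Union (5 distinct): (0,0) (1,0) (2,0) (3,1) (4,0)

Answer: 5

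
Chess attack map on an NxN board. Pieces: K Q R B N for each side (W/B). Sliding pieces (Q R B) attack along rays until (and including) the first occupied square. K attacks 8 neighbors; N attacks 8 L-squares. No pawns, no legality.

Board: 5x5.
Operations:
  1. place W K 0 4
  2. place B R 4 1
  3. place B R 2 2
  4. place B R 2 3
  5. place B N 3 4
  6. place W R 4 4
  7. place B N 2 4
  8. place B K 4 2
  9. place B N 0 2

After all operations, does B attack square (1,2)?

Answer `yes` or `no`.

Op 1: place WK@(0,4)
Op 2: place BR@(4,1)
Op 3: place BR@(2,2)
Op 4: place BR@(2,3)
Op 5: place BN@(3,4)
Op 6: place WR@(4,4)
Op 7: place BN@(2,4)
Op 8: place BK@(4,2)
Op 9: place BN@(0,2)
Per-piece attacks for B:
  BN@(0,2): attacks (1,4) (2,3) (1,0) (2,1)
  BR@(2,2): attacks (2,3) (2,1) (2,0) (3,2) (4,2) (1,2) (0,2) [ray(0,1) blocked at (2,3); ray(1,0) blocked at (4,2); ray(-1,0) blocked at (0,2)]
  BR@(2,3): attacks (2,4) (2,2) (3,3) (4,3) (1,3) (0,3) [ray(0,1) blocked at (2,4); ray(0,-1) blocked at (2,2)]
  BN@(2,4): attacks (3,2) (4,3) (1,2) (0,3)
  BN@(3,4): attacks (4,2) (2,2) (1,3)
  BR@(4,1): attacks (4,2) (4,0) (3,1) (2,1) (1,1) (0,1) [ray(0,1) blocked at (4,2)]
  BK@(4,2): attacks (4,3) (4,1) (3,2) (3,3) (3,1)
B attacks (1,2): yes

Answer: yes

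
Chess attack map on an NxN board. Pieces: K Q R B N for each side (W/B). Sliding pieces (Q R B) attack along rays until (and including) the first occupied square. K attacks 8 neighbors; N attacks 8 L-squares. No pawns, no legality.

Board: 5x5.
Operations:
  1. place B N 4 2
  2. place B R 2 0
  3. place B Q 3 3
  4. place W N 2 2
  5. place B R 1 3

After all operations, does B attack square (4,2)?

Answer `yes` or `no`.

Op 1: place BN@(4,2)
Op 2: place BR@(2,0)
Op 3: place BQ@(3,3)
Op 4: place WN@(2,2)
Op 5: place BR@(1,3)
Per-piece attacks for B:
  BR@(1,3): attacks (1,4) (1,2) (1,1) (1,0) (2,3) (3,3) (0,3) [ray(1,0) blocked at (3,3)]
  BR@(2,0): attacks (2,1) (2,2) (3,0) (4,0) (1,0) (0,0) [ray(0,1) blocked at (2,2)]
  BQ@(3,3): attacks (3,4) (3,2) (3,1) (3,0) (4,3) (2,3) (1,3) (4,4) (4,2) (2,4) (2,2) [ray(-1,0) blocked at (1,3); ray(1,-1) blocked at (4,2); ray(-1,-1) blocked at (2,2)]
  BN@(4,2): attacks (3,4) (2,3) (3,0) (2,1)
B attacks (4,2): yes

Answer: yes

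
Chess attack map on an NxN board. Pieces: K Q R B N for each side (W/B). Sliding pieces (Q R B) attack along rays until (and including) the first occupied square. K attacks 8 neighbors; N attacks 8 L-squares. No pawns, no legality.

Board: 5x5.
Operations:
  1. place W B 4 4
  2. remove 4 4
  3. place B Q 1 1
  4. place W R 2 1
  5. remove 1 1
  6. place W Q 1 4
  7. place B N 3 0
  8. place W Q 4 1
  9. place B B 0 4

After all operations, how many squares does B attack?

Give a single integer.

Op 1: place WB@(4,4)
Op 2: remove (4,4)
Op 3: place BQ@(1,1)
Op 4: place WR@(2,1)
Op 5: remove (1,1)
Op 6: place WQ@(1,4)
Op 7: place BN@(3,0)
Op 8: place WQ@(4,1)
Op 9: place BB@(0,4)
Per-piece attacks for B:
  BB@(0,4): attacks (1,3) (2,2) (3,1) (4,0)
  BN@(3,0): attacks (4,2) (2,2) (1,1)
Union (6 distinct): (1,1) (1,3) (2,2) (3,1) (4,0) (4,2)

Answer: 6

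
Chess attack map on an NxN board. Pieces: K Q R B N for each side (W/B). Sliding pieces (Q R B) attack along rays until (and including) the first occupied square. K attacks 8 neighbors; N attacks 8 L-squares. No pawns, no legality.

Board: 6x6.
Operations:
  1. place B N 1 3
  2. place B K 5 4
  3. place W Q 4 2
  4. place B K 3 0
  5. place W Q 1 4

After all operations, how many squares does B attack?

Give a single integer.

Answer: 15

Derivation:
Op 1: place BN@(1,3)
Op 2: place BK@(5,4)
Op 3: place WQ@(4,2)
Op 4: place BK@(3,0)
Op 5: place WQ@(1,4)
Per-piece attacks for B:
  BN@(1,3): attacks (2,5) (3,4) (0,5) (2,1) (3,2) (0,1)
  BK@(3,0): attacks (3,1) (4,0) (2,0) (4,1) (2,1)
  BK@(5,4): attacks (5,5) (5,3) (4,4) (4,5) (4,3)
Union (15 distinct): (0,1) (0,5) (2,0) (2,1) (2,5) (3,1) (3,2) (3,4) (4,0) (4,1) (4,3) (4,4) (4,5) (5,3) (5,5)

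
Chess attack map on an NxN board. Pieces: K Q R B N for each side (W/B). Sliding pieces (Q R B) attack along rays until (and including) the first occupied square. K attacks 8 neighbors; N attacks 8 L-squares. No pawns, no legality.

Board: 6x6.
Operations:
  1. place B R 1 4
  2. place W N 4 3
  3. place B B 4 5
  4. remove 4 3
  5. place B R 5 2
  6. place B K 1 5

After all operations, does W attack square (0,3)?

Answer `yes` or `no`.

Answer: no

Derivation:
Op 1: place BR@(1,4)
Op 2: place WN@(4,3)
Op 3: place BB@(4,5)
Op 4: remove (4,3)
Op 5: place BR@(5,2)
Op 6: place BK@(1,5)
Per-piece attacks for W:
W attacks (0,3): no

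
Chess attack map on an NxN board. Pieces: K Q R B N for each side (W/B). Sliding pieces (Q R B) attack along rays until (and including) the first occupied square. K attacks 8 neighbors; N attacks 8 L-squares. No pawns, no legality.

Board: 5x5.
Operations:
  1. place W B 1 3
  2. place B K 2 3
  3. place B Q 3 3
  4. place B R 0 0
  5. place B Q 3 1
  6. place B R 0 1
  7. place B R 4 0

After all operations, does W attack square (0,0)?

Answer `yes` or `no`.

Op 1: place WB@(1,3)
Op 2: place BK@(2,3)
Op 3: place BQ@(3,3)
Op 4: place BR@(0,0)
Op 5: place BQ@(3,1)
Op 6: place BR@(0,1)
Op 7: place BR@(4,0)
Per-piece attacks for W:
  WB@(1,3): attacks (2,4) (2,2) (3,1) (0,4) (0,2) [ray(1,-1) blocked at (3,1)]
W attacks (0,0): no

Answer: no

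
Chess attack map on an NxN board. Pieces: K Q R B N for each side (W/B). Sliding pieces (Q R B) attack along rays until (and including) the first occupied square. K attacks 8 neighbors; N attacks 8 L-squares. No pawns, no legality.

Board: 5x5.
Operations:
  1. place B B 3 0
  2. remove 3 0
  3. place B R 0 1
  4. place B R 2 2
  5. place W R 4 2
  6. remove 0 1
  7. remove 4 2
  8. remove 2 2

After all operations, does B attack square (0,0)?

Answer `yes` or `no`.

Op 1: place BB@(3,0)
Op 2: remove (3,0)
Op 3: place BR@(0,1)
Op 4: place BR@(2,2)
Op 5: place WR@(4,2)
Op 6: remove (0,1)
Op 7: remove (4,2)
Op 8: remove (2,2)
Per-piece attacks for B:
B attacks (0,0): no

Answer: no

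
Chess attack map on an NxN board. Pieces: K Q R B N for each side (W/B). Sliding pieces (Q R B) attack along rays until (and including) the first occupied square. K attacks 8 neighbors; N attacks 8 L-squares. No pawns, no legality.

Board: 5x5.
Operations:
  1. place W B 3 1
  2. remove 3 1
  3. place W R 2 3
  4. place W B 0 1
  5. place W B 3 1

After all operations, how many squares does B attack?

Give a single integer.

Op 1: place WB@(3,1)
Op 2: remove (3,1)
Op 3: place WR@(2,3)
Op 4: place WB@(0,1)
Op 5: place WB@(3,1)
Per-piece attacks for B:
Union (0 distinct): (none)

Answer: 0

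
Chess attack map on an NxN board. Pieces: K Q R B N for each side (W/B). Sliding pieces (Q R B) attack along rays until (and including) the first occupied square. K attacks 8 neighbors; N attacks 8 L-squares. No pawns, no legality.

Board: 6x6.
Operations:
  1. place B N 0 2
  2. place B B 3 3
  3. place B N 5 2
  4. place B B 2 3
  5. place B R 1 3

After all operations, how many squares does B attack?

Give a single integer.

Answer: 25

Derivation:
Op 1: place BN@(0,2)
Op 2: place BB@(3,3)
Op 3: place BN@(5,2)
Op 4: place BB@(2,3)
Op 5: place BR@(1,3)
Per-piece attacks for B:
  BN@(0,2): attacks (1,4) (2,3) (1,0) (2,1)
  BR@(1,3): attacks (1,4) (1,5) (1,2) (1,1) (1,0) (2,3) (0,3) [ray(1,0) blocked at (2,3)]
  BB@(2,3): attacks (3,4) (4,5) (3,2) (4,1) (5,0) (1,4) (0,5) (1,2) (0,1)
  BB@(3,3): attacks (4,4) (5,5) (4,2) (5,1) (2,4) (1,5) (2,2) (1,1) (0,0)
  BN@(5,2): attacks (4,4) (3,3) (4,0) (3,1)
Union (25 distinct): (0,0) (0,1) (0,3) (0,5) (1,0) (1,1) (1,2) (1,4) (1,5) (2,1) (2,2) (2,3) (2,4) (3,1) (3,2) (3,3) (3,4) (4,0) (4,1) (4,2) (4,4) (4,5) (5,0) (5,1) (5,5)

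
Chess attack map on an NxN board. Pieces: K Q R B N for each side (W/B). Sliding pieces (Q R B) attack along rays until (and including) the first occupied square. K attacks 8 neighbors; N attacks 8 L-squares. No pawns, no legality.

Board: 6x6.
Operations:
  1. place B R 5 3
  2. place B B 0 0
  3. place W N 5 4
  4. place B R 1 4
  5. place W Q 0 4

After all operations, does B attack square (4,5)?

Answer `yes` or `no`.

Op 1: place BR@(5,3)
Op 2: place BB@(0,0)
Op 3: place WN@(5,4)
Op 4: place BR@(1,4)
Op 5: place WQ@(0,4)
Per-piece attacks for B:
  BB@(0,0): attacks (1,1) (2,2) (3,3) (4,4) (5,5)
  BR@(1,4): attacks (1,5) (1,3) (1,2) (1,1) (1,0) (2,4) (3,4) (4,4) (5,4) (0,4) [ray(1,0) blocked at (5,4); ray(-1,0) blocked at (0,4)]
  BR@(5,3): attacks (5,4) (5,2) (5,1) (5,0) (4,3) (3,3) (2,3) (1,3) (0,3) [ray(0,1) blocked at (5,4)]
B attacks (4,5): no

Answer: no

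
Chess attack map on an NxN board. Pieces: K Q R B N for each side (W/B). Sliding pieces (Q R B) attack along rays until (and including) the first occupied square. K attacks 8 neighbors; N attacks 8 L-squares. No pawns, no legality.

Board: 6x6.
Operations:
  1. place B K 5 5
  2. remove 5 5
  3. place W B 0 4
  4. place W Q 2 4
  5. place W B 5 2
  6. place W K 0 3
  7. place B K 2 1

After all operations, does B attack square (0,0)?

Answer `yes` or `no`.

Op 1: place BK@(5,5)
Op 2: remove (5,5)
Op 3: place WB@(0,4)
Op 4: place WQ@(2,4)
Op 5: place WB@(5,2)
Op 6: place WK@(0,3)
Op 7: place BK@(2,1)
Per-piece attacks for B:
  BK@(2,1): attacks (2,2) (2,0) (3,1) (1,1) (3,2) (3,0) (1,2) (1,0)
B attacks (0,0): no

Answer: no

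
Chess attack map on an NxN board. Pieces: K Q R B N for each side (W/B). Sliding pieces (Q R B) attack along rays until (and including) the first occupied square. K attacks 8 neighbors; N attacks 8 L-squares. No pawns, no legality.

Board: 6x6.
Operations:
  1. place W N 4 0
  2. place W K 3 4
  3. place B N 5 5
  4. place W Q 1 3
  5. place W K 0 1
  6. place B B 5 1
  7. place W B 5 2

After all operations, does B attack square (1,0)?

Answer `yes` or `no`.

Op 1: place WN@(4,0)
Op 2: place WK@(3,4)
Op 3: place BN@(5,5)
Op 4: place WQ@(1,3)
Op 5: place WK@(0,1)
Op 6: place BB@(5,1)
Op 7: place WB@(5,2)
Per-piece attacks for B:
  BB@(5,1): attacks (4,2) (3,3) (2,4) (1,5) (4,0) [ray(-1,-1) blocked at (4,0)]
  BN@(5,5): attacks (4,3) (3,4)
B attacks (1,0): no

Answer: no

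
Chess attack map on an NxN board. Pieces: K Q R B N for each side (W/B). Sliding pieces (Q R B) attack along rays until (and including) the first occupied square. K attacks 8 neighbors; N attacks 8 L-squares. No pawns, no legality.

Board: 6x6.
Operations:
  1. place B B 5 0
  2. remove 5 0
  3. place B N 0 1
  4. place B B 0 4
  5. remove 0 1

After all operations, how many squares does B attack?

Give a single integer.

Op 1: place BB@(5,0)
Op 2: remove (5,0)
Op 3: place BN@(0,1)
Op 4: place BB@(0,4)
Op 5: remove (0,1)
Per-piece attacks for B:
  BB@(0,4): attacks (1,5) (1,3) (2,2) (3,1) (4,0)
Union (5 distinct): (1,3) (1,5) (2,2) (3,1) (4,0)

Answer: 5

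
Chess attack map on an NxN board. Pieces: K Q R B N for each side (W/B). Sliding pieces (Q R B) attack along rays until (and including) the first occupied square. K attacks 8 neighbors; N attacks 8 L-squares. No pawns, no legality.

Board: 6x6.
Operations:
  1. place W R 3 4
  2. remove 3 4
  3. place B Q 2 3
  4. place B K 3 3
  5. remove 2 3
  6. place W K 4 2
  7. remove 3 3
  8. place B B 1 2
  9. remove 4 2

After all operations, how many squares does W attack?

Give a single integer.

Answer: 0

Derivation:
Op 1: place WR@(3,4)
Op 2: remove (3,4)
Op 3: place BQ@(2,3)
Op 4: place BK@(3,3)
Op 5: remove (2,3)
Op 6: place WK@(4,2)
Op 7: remove (3,3)
Op 8: place BB@(1,2)
Op 9: remove (4,2)
Per-piece attacks for W:
Union (0 distinct): (none)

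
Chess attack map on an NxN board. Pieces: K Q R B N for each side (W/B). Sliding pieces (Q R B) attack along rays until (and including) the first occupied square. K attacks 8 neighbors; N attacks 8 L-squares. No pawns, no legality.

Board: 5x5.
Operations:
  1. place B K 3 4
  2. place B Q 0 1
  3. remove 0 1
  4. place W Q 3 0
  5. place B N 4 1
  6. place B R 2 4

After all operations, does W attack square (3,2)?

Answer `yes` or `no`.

Op 1: place BK@(3,4)
Op 2: place BQ@(0,1)
Op 3: remove (0,1)
Op 4: place WQ@(3,0)
Op 5: place BN@(4,1)
Op 6: place BR@(2,4)
Per-piece attacks for W:
  WQ@(3,0): attacks (3,1) (3,2) (3,3) (3,4) (4,0) (2,0) (1,0) (0,0) (4,1) (2,1) (1,2) (0,3) [ray(0,1) blocked at (3,4); ray(1,1) blocked at (4,1)]
W attacks (3,2): yes

Answer: yes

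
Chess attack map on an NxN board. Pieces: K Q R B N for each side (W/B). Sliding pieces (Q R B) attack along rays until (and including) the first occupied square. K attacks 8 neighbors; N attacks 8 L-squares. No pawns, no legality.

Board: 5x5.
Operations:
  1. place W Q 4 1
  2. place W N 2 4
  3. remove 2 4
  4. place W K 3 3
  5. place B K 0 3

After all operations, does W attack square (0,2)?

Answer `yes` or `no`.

Answer: no

Derivation:
Op 1: place WQ@(4,1)
Op 2: place WN@(2,4)
Op 3: remove (2,4)
Op 4: place WK@(3,3)
Op 5: place BK@(0,3)
Per-piece attacks for W:
  WK@(3,3): attacks (3,4) (3,2) (4,3) (2,3) (4,4) (4,2) (2,4) (2,2)
  WQ@(4,1): attacks (4,2) (4,3) (4,4) (4,0) (3,1) (2,1) (1,1) (0,1) (3,2) (2,3) (1,4) (3,0)
W attacks (0,2): no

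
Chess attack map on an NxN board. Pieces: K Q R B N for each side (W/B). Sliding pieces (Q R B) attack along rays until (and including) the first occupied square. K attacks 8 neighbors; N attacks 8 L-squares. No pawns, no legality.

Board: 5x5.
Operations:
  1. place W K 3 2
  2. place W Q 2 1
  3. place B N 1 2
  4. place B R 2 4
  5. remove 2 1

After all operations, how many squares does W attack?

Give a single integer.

Op 1: place WK@(3,2)
Op 2: place WQ@(2,1)
Op 3: place BN@(1,2)
Op 4: place BR@(2,4)
Op 5: remove (2,1)
Per-piece attacks for W:
  WK@(3,2): attacks (3,3) (3,1) (4,2) (2,2) (4,3) (4,1) (2,3) (2,1)
Union (8 distinct): (2,1) (2,2) (2,3) (3,1) (3,3) (4,1) (4,2) (4,3)

Answer: 8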